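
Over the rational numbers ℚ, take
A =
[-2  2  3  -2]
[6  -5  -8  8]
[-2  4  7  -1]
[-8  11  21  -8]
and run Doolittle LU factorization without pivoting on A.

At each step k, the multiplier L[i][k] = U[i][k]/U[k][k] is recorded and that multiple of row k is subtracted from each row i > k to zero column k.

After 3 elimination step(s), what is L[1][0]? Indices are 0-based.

[col 0] pivot -2
  R1 -= -3*R0 → (0, 1, 1, 2)  (L[1][0] := -3)
  R2 -= 1*R0 → (0, 2, 4, 1)  (L[2][0] := 1)
  R3 -= 4*R0 → (0, 3, 9, 0)  (L[3][0] := 4)
[col 1] pivot 1
  R2 -= 2*R1 → (0, 0, 2, -3)  (L[2][1] := 2)
  R3 -= 3*R1 → (0, 0, 6, -6)  (L[3][1] := 3)
[col 2] pivot 2
  R3 -= 3*R2 → (0, 0, 0, 3)  (L[3][2] := 3)

L[1][0] = -3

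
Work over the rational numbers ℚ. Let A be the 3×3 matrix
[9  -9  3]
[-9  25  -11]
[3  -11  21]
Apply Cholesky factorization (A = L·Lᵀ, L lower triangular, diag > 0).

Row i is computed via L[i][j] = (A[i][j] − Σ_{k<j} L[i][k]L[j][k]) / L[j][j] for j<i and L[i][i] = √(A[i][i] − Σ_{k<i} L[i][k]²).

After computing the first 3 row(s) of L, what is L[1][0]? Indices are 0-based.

Step 1: L[0][0] = √(9) = 3.
  L[1][0] = (-9) / L[0][0] = -3.
Step 2: L[1][1] = √(16) = 4.
  L[2][0] = (3) / L[0][0] = 1.
  L[2][1] = (-8) / L[1][1] = -2.
Step 3: L[2][2] = √(16) = 4.

L[1][0] = -3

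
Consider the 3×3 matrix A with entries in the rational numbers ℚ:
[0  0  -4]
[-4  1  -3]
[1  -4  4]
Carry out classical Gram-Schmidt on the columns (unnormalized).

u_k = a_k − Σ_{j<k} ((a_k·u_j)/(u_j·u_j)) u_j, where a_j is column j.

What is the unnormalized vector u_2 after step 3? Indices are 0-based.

u_2 = (-4, 0, 0)

Step 1: u_0 = a_0 = (0, -4, 1).
Step 2: u_1 = a_1 − (-8/17)·u_0 = (0, -15/17, -60/17).
Step 3: u_2 = a_2 − (16/17)·u_0 − (-13/15)·u_1 = (-4, 0, 0).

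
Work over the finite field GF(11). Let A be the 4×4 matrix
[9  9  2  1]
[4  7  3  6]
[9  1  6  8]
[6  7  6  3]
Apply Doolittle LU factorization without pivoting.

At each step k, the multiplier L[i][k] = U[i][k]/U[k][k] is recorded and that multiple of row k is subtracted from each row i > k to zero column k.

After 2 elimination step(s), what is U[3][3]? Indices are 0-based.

U[3][3] = 7

[col 0] pivot 9
  R1 -= 9*R0 → (0, 3, 7, 8)  (L[1][0] := 9)
  R2 -= 1*R0 → (0, 3, 4, 7)  (L[2][0] := 1)
  R3 -= 8*R0 → (0, 1, 1, 6)  (L[3][0] := 8)
[col 1] pivot 3
  R2 -= 1*R1 → (0, 0, 8, 10)  (L[2][1] := 1)
  R3 -= 4*R1 → (0, 0, 6, 7)  (L[3][1] := 4)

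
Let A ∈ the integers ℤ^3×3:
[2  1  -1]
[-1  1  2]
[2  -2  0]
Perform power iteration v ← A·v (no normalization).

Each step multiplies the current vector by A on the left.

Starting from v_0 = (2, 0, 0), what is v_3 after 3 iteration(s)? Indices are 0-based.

v_0 = (2, 0, 0).
v_1 = A·v_0 = (4, -2, 4).
v_2 = A·v_1 = (2, 2, 12).
v_3 = A·v_2 = (-6, 24, 0).

v_3 = (-6, 24, 0)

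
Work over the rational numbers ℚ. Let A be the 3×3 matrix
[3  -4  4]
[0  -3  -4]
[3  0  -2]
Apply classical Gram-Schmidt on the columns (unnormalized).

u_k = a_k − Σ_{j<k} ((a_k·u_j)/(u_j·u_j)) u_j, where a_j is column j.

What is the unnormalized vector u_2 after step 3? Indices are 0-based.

Step 1: u_0 = a_0 = (3, 0, 3).
Step 2: u_1 = a_1 − (-2/3)·u_0 = (-2, -3, 2).
Step 3: u_2 = a_2 − (1/3)·u_0 − (0)·u_1 = (3, -4, -3).

u_2 = (3, -4, -3)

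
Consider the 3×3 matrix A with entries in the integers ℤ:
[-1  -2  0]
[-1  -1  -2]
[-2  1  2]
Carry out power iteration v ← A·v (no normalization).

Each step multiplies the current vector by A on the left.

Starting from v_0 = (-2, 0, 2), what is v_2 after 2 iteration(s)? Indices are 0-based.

v_0 = (-2, 0, 2).
v_1 = A·v_0 = (2, -2, 8).
v_2 = A·v_1 = (2, -16, 10).

v_2 = (2, -16, 10)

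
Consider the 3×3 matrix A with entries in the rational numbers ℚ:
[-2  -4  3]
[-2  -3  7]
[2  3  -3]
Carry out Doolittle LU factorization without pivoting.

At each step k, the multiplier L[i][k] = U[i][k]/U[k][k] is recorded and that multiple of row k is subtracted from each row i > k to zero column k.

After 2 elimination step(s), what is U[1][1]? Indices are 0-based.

U[1][1] = 1

Step 1: pivot at (0,0) is -2.
  row1 ← row1 − (1)·row0  ⇒  L[1][0]=1, U row1=(0, 1, 4)
  row2 ← row2 − (-1)·row0  ⇒  L[2][0]=-1, U row2=(0, -1, 0)
Step 2: pivot at (1,1) is 1.
  row2 ← row2 − (-1)·row1  ⇒  L[2][1]=-1, U row2=(0, 0, 4)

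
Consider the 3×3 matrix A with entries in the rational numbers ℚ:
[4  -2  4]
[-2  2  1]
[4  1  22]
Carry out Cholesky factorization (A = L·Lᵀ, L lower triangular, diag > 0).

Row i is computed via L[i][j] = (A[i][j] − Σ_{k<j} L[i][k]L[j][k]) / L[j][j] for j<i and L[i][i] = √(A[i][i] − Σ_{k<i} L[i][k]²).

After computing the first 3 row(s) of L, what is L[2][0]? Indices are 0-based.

L[2][0] = 2

Step 1: L[0][0] = √(4) = 2.
  L[1][0] = (-2) / L[0][0] = -1.
Step 2: L[1][1] = √(1) = 1.
  L[2][0] = (4) / L[0][0] = 2.
  L[2][1] = (3) / L[1][1] = 3.
Step 3: L[2][2] = √(9) = 3.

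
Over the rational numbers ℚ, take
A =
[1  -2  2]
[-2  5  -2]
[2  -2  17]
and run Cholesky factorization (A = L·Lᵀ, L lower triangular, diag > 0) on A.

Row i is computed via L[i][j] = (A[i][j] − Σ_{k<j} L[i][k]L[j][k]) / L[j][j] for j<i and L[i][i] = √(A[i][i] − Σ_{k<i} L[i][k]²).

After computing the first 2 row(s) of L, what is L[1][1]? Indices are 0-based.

L[1][1] = 1

Step 1: L[0][0] = √(1) = 1.
  L[1][0] = (-2) / L[0][0] = -2.
Step 2: L[1][1] = √(1) = 1.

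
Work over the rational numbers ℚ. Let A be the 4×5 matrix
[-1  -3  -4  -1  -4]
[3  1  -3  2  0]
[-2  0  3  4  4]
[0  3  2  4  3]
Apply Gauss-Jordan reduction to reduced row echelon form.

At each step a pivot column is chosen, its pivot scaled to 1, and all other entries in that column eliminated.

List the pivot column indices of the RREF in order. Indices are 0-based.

pivot(0,0)=-1: scale R0 → (1, 3, 4, 1, 4)
  clear (1,0): R1 −= (3)R0 → (0, -8, -15, -1, -12)
  clear (2,0): R2 −= (-2)R0 → (0, 6, 11, 6, 12)
pivot(1,1)=-8: scale R1 → (0, 1, 15/8, 1/8, 3/2)
  clear (0,1): R0 −= (3)R1 → (1, 0, -13/8, 5/8, -1/2)
  clear (2,1): R2 −= (6)R1 → (0, 0, -1/4, 21/4, 3)
  clear (3,1): R3 −= (3)R1 → (0, 0, -29/8, 29/8, -3/2)
pivot(2,2)=-1/4: scale R2 → (0, 0, 1, -21, -12)
  clear (0,2): R0 −= (-13/8)R2 → (1, 0, 0, -67/2, -20)
  clear (1,2): R1 −= (15/8)R2 → (0, 1, 0, 79/2, 24)
  clear (3,2): R3 −= (-29/8)R2 → (0, 0, 0, -145/2, -45)
pivot(3,3)=-145/2: scale R3 → (0, 0, 0, 1, 18/29)
  clear (0,3): R0 −= (-67/2)R3 → (1, 0, 0, 0, 23/29)
  clear (1,3): R1 −= (79/2)R3 → (0, 1, 0, 0, -15/29)
  clear (2,3): R2 −= (-21)R3 → (0, 0, 1, 0, 30/29)

pivot columns: 0, 1, 2, 3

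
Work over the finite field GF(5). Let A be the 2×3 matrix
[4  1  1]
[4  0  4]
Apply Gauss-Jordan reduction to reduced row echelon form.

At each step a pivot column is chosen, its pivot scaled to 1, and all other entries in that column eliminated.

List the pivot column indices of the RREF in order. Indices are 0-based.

[1] R0 /= 4  ⇒  (1, 4, 4)
     R1 -= 4·R0  ⇒  (0, 4, 3)
[2] R1 /= 4  ⇒  (0, 1, 2)
     R0 -= 4·R1  ⇒  (1, 0, 1)

pivot columns: 0, 1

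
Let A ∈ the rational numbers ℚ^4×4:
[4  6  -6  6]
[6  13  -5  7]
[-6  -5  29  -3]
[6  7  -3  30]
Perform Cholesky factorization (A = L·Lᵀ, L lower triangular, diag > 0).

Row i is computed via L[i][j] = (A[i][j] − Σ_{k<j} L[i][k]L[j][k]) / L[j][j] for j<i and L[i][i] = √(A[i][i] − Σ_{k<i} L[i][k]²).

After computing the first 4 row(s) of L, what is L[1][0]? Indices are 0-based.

Step 1: L[0][0] = √(4) = 2.
  L[1][0] = (6) / L[0][0] = 3.
Step 2: L[1][1] = √(4) = 2.
  L[2][0] = (-6) / L[0][0] = -3.
  L[2][1] = (4) / L[1][1] = 2.
Step 3: L[2][2] = √(16) = 4.
  L[3][0] = (6) / L[0][0] = 3.
  L[3][1] = (-2) / L[1][1] = -1.
  L[3][2] = (8) / L[2][2] = 2.
Step 4: L[3][3] = √(16) = 4.

L[1][0] = 3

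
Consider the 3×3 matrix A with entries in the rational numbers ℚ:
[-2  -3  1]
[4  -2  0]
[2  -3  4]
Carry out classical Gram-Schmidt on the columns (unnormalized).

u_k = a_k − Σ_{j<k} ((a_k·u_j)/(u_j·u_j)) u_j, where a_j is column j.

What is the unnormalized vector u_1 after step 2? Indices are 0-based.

Step 1: u_0 = a_0 = (-2, 4, 2).
Step 2: u_1 = a_1 − (-1/3)·u_0 = (-11/3, -2/3, -7/3).

u_1 = (-11/3, -2/3, -7/3)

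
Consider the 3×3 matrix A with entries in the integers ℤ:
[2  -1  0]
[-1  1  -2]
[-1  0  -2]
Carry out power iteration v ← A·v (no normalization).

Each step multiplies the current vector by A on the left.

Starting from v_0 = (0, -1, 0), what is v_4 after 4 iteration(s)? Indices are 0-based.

v_0 = (0, -1, 0).
v_1 = A·v_0 = (1, -1, 0).
v_2 = A·v_1 = (3, -2, -1).
v_3 = A·v_2 = (8, -3, -1).
v_4 = A·v_3 = (19, -9, -6).

v_4 = (19, -9, -6)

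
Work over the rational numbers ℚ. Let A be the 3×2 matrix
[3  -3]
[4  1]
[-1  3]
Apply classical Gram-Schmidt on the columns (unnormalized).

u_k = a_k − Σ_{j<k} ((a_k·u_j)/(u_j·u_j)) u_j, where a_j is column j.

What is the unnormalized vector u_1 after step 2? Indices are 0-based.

Step 1: u_0 = a_0 = (3, 4, -1).
Step 2: u_1 = a_1 − (-4/13)·u_0 = (-27/13, 29/13, 35/13).

u_1 = (-27/13, 29/13, 35/13)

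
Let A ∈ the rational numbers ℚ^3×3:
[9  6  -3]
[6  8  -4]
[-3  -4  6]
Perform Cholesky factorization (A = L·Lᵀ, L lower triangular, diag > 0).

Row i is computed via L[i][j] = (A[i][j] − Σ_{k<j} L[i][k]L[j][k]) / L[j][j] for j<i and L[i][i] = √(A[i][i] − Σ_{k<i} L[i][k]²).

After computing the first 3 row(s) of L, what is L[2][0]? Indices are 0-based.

L[2][0] = -1

Step 1: L[0][0] = √(9) = 3.
  L[1][0] = (6) / L[0][0] = 2.
Step 2: L[1][1] = √(4) = 2.
  L[2][0] = (-3) / L[0][0] = -1.
  L[2][1] = (-2) / L[1][1] = -1.
Step 3: L[2][2] = √(4) = 2.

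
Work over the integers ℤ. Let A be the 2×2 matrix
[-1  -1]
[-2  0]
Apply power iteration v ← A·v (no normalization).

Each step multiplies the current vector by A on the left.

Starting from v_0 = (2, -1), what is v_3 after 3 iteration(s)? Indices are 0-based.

v_0 = (2, -1).
v_1 = A·v_0 = (-1, -4).
v_2 = A·v_1 = (5, 2).
v_3 = A·v_2 = (-7, -10).

v_3 = (-7, -10)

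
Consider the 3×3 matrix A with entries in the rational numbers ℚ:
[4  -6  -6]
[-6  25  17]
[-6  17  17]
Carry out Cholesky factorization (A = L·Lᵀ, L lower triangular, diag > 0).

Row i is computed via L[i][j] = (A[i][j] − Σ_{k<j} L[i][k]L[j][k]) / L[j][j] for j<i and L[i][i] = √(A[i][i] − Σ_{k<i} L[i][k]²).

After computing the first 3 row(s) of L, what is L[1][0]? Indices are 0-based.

L[1][0] = -3

Step 1: L[0][0] = √(4) = 2.
  L[1][0] = (-6) / L[0][0] = -3.
Step 2: L[1][1] = √(16) = 4.
  L[2][0] = (-6) / L[0][0] = -3.
  L[2][1] = (8) / L[1][1] = 2.
Step 3: L[2][2] = √(4) = 2.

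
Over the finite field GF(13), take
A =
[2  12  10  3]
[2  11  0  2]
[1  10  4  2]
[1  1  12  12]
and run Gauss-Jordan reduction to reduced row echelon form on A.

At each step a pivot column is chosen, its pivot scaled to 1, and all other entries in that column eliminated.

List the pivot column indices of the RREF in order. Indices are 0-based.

pivot columns: 0, 1, 2, 3

pivot(0,0)=2: scale R0 → (1, 6, 5, 8)
  clear (1,0): R1 −= (2)R0 → (0, 12, 3, 12)
  clear (2,0): R2 −= (1)R0 → (0, 4, 12, 7)
  clear (3,0): R3 −= (1)R0 → (0, 8, 7, 4)
pivot(1,1)=12: scale R1 → (0, 1, 10, 1)
  clear (0,1): R0 −= (6)R1 → (1, 0, 10, 2)
  clear (2,1): R2 −= (4)R1 → (0, 0, 11, 3)
  clear (3,1): R3 −= (8)R1 → (0, 0, 5, 9)
pivot(2,2)=11: scale R2 → (0, 0, 1, 5)
  clear (0,2): R0 −= (10)R2 → (1, 0, 0, 4)
  clear (1,2): R1 −= (10)R2 → (0, 1, 0, 3)
  clear (3,2): R3 −= (5)R2 → (0, 0, 0, 10)
pivot(3,3)=10: scale R3 → (0, 0, 0, 1)
  clear (0,3): R0 −= (4)R3 → (1, 0, 0, 0)
  clear (1,3): R1 −= (3)R3 → (0, 1, 0, 0)
  clear (2,3): R2 −= (5)R3 → (0, 0, 1, 0)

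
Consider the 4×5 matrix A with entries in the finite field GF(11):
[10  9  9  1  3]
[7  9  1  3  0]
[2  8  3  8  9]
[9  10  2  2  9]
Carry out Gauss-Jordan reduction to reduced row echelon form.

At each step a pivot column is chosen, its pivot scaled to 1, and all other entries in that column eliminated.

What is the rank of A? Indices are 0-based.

[1] R0 /= 10  ⇒  (1, 2, 2, 10, 8)
     R1 -= 7·R0  ⇒  (0, 6, 9, 10, 10)
     R2 -= 2·R0  ⇒  (0, 4, 10, 10, 4)
     R3 -= 9·R0  ⇒  (0, 3, 6, 0, 3)
[2] R1 /= 6  ⇒  (0, 1, 7, 9, 9)
     R0 -= 2·R1  ⇒  (1, 0, 10, 3, 1)
     R2 -= 4·R1  ⇒  (0, 0, 4, 7, 1)
     R3 -= 3·R1  ⇒  (0, 0, 7, 6, 9)
[3] R2 /= 4  ⇒  (0, 0, 1, 10, 3)
     R0 -= 10·R2  ⇒  (1, 0, 0, 2, 4)
     R1 -= 7·R2  ⇒  (0, 1, 0, 5, 10)
     R3 -= 7·R2  ⇒  (0, 0, 0, 2, 10)
[4] R3 /= 2  ⇒  (0, 0, 0, 1, 5)
     R0 -= 2·R3  ⇒  (1, 0, 0, 0, 5)
     R1 -= 5·R3  ⇒  (0, 1, 0, 0, 7)
     R2 -= 10·R3  ⇒  (0, 0, 1, 0, 8)

rank = 4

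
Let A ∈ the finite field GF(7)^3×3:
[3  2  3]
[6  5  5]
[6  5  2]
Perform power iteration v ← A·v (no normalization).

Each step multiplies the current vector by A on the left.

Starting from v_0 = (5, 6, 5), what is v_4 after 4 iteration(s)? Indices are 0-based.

v_0 = (5, 6, 5).
v_1 = A·v_0 = (0, 1, 0).
v_2 = A·v_1 = (2, 5, 5).
v_3 = A·v_2 = (3, 6, 5).
v_4 = A·v_3 = (1, 3, 2).

v_4 = (1, 3, 2)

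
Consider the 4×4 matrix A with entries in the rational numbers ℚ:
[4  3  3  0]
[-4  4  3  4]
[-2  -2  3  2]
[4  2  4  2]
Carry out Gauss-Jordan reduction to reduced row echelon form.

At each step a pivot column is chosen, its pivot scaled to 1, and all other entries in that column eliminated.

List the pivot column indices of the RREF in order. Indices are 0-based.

pivot columns: 0, 1, 2, 3

[1] R0 /= 4  ⇒  (1, 3/4, 3/4, 0)
     R1 -= -4·R0  ⇒  (0, 7, 6, 4)
     R2 -= -2·R0  ⇒  (0, -1/2, 9/2, 2)
     R3 -= 4·R0  ⇒  (0, -1, 1, 2)
[2] R1 /= 7  ⇒  (0, 1, 6/7, 4/7)
     R0 -= 3/4·R1  ⇒  (1, 0, 3/28, -3/7)
     R2 -= -1/2·R1  ⇒  (0, 0, 69/14, 16/7)
     R3 -= -1·R1  ⇒  (0, 0, 13/7, 18/7)
[3] R2 /= 69/14  ⇒  (0, 0, 1, 32/69)
     R0 -= 3/28·R2  ⇒  (1, 0, 0, -11/23)
     R1 -= 6/7·R2  ⇒  (0, 1, 0, 4/23)
     R3 -= 13/7·R2  ⇒  (0, 0, 0, 118/69)
[4] R3 /= 118/69  ⇒  (0, 0, 0, 1)
     R0 -= -11/23·R3  ⇒  (1, 0, 0, 0)
     R1 -= 4/23·R3  ⇒  (0, 1, 0, 0)
     R2 -= 32/69·R3  ⇒  (0, 0, 1, 0)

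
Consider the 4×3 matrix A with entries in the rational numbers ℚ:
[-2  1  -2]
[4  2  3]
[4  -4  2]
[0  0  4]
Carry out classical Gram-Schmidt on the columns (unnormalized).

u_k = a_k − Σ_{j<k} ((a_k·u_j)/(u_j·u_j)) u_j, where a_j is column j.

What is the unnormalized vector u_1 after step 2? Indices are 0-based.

Step 1: u_0 = a_0 = (-2, 4, 4, 0).
Step 2: u_1 = a_1 − (-5/18)·u_0 = (4/9, 28/9, -26/9, 0).

u_1 = (4/9, 28/9, -26/9, 0)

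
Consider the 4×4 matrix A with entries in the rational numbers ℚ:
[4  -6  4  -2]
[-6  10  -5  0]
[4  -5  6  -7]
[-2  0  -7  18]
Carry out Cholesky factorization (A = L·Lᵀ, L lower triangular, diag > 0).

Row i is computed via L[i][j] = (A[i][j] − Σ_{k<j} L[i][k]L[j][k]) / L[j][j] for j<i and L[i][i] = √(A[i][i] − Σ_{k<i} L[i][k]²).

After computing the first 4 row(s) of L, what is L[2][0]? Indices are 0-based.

Step 1: L[0][0] = √(4) = 2.
  L[1][0] = (-6) / L[0][0] = -3.
Step 2: L[1][1] = √(1) = 1.
  L[2][0] = (4) / L[0][0] = 2.
  L[2][1] = (1) / L[1][1] = 1.
Step 3: L[2][2] = √(1) = 1.
  L[3][0] = (-2) / L[0][0] = -1.
  L[3][1] = (-3) / L[1][1] = -3.
  L[3][2] = (-2) / L[2][2] = -2.
Step 4: L[3][3] = √(4) = 2.

L[2][0] = 2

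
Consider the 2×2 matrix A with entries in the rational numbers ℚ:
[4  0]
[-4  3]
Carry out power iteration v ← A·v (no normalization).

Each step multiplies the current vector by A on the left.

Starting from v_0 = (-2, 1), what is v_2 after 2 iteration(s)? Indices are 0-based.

v_0 = (-2, 1).
v_1 = A·v_0 = (-8, 11).
v_2 = A·v_1 = (-32, 65).

v_2 = (-32, 65)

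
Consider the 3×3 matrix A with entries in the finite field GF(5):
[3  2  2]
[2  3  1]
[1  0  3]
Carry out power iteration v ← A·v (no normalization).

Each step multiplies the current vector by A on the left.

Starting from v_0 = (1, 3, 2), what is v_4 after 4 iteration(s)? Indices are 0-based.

v_4 = (0, 3, 2)

v_0 = (1, 3, 2).
v_1 = A·v_0 = (3, 3, 2).
v_2 = A·v_1 = (4, 2, 4).
v_3 = A·v_2 = (4, 3, 1).
v_4 = A·v_3 = (0, 3, 2).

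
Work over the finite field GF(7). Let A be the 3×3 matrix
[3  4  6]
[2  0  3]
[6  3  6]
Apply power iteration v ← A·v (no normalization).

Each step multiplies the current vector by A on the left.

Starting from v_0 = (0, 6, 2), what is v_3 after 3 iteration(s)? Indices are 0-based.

v_0 = (0, 6, 2).
v_1 = A·v_0 = (1, 6, 2).
v_2 = A·v_1 = (4, 1, 1).
v_3 = A·v_2 = (1, 4, 5).

v_3 = (1, 4, 5)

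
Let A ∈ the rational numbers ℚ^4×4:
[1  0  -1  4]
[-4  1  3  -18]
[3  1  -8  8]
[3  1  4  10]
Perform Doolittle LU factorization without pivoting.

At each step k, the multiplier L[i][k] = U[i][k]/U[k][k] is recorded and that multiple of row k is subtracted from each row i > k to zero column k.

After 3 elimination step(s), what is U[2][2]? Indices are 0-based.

U[2][2] = -4

k=0: U[0][0]=1
  eliminate (1,0): mult=-4, new row 1: (0, 1, -1, -2); set L[1][0]=-4
  eliminate (2,0): mult=3, new row 2: (0, 1, -5, -4); set L[2][0]=3
  eliminate (3,0): mult=3, new row 3: (0, 1, 7, -2); set L[3][0]=3
k=1: U[1][1]=1
  eliminate (2,1): mult=1, new row 2: (0, 0, -4, -2); set L[2][1]=1
  eliminate (3,1): mult=1, new row 3: (0, 0, 8, 0); set L[3][1]=1
k=2: U[2][2]=-4
  eliminate (3,2): mult=-2, new row 3: (0, 0, 0, -4); set L[3][2]=-2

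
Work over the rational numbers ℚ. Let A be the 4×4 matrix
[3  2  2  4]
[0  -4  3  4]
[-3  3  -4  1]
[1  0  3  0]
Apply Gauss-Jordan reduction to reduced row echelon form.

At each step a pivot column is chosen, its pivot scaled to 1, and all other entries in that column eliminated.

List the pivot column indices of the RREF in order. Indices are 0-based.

pivot columns: 0, 1, 2, 3

[1] R0 /= 3  ⇒  (1, 2/3, 2/3, 4/3)
     R2 -= -3·R0  ⇒  (0, 5, -2, 5)
     R3 -= 1·R0  ⇒  (0, -2/3, 7/3, -4/3)
[2] R1 /= -4  ⇒  (0, 1, -3/4, -1)
     R0 -= 2/3·R1  ⇒  (1, 0, 7/6, 2)
     R2 -= 5·R1  ⇒  (0, 0, 7/4, 10)
     R3 -= -2/3·R1  ⇒  (0, 0, 11/6, -2)
[3] R2 /= 7/4  ⇒  (0, 0, 1, 40/7)
     R0 -= 7/6·R2  ⇒  (1, 0, 0, -14/3)
     R1 -= -3/4·R2  ⇒  (0, 1, 0, 23/7)
     R3 -= 11/6·R2  ⇒  (0, 0, 0, -262/21)
[4] R3 /= -262/21  ⇒  (0, 0, 0, 1)
     R0 -= -14/3·R3  ⇒  (1, 0, 0, 0)
     R1 -= 23/7·R3  ⇒  (0, 1, 0, 0)
     R2 -= 40/7·R3  ⇒  (0, 0, 1, 0)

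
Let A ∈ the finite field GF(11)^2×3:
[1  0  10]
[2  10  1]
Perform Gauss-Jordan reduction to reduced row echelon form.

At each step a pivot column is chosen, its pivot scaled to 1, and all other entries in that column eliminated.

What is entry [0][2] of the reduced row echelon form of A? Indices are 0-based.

M[0][2] = 10

[1] R0 /= 1  ⇒  (1, 0, 10)
     R1 -= 2·R0  ⇒  (0, 10, 3)
[2] R1 /= 10  ⇒  (0, 1, 8)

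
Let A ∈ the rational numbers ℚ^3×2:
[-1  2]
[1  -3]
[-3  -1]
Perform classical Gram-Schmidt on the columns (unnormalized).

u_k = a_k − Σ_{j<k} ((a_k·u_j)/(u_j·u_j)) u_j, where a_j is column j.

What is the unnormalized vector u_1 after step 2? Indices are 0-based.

u_1 = (20/11, -31/11, -17/11)

Step 1: u_0 = a_0 = (-1, 1, -3).
Step 2: u_1 = a_1 − (-2/11)·u_0 = (20/11, -31/11, -17/11).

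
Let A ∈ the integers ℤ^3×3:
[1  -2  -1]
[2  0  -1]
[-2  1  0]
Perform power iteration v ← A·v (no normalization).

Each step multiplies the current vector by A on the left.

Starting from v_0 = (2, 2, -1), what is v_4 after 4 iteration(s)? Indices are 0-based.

v_0 = (2, 2, -1).
v_1 = A·v_0 = (-1, 5, -2).
v_2 = A·v_1 = (-9, 0, 7).
v_3 = A·v_2 = (-16, -25, 18).
v_4 = A·v_3 = (16, -50, 7).

v_4 = (16, -50, 7)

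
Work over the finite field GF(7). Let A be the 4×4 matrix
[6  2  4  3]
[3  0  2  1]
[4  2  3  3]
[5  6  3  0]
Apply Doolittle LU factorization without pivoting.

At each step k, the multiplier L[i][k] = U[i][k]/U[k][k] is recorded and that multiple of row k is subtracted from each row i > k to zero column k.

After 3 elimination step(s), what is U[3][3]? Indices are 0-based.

k=0: U[0][0]=6
  eliminate (1,0): mult=4, new row 1: (0, 6, 0, 3); set L[1][0]=4
  eliminate (2,0): mult=3, new row 2: (0, 3, 5, 1); set L[2][0]=3
  eliminate (3,0): mult=2, new row 3: (0, 2, 2, 1); set L[3][0]=2
k=1: U[1][1]=6
  eliminate (2,1): mult=4, new row 2: (0, 0, 5, 3); set L[2][1]=4
  eliminate (3,1): mult=5, new row 3: (0, 0, 2, 0); set L[3][1]=5
k=2: U[2][2]=5
  eliminate (3,2): mult=6, new row 3: (0, 0, 0, 3); set L[3][2]=6

U[3][3] = 3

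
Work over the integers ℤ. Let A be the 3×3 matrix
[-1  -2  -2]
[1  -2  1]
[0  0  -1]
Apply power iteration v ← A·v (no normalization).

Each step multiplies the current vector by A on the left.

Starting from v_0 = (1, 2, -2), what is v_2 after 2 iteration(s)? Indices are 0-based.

v_2 = (7, 11, -2)

v_0 = (1, 2, -2).
v_1 = A·v_0 = (-1, -5, 2).
v_2 = A·v_1 = (7, 11, -2).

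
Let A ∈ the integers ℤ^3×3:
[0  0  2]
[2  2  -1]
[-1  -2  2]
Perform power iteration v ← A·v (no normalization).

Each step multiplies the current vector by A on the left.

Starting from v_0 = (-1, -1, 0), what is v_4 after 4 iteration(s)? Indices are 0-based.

v_0 = (-1, -1, 0).
v_1 = A·v_0 = (0, -4, 3).
v_2 = A·v_1 = (6, -11, 14).
v_3 = A·v_2 = (28, -24, 44).
v_4 = A·v_3 = (88, -36, 108).

v_4 = (88, -36, 108)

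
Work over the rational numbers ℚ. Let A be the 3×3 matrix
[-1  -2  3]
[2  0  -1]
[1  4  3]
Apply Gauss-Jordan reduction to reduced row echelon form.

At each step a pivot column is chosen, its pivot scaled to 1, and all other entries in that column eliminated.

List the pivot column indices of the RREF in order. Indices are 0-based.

pivot columns: 0, 1, 2

[1] R0 /= -1  ⇒  (1, 2, -3)
     R1 -= 2·R0  ⇒  (0, -4, 5)
     R2 -= 1·R0  ⇒  (0, 2, 6)
[2] R1 /= -4  ⇒  (0, 1, -5/4)
     R0 -= 2·R1  ⇒  (1, 0, -1/2)
     R2 -= 2·R1  ⇒  (0, 0, 17/2)
[3] R2 /= 17/2  ⇒  (0, 0, 1)
     R0 -= -1/2·R2  ⇒  (1, 0, 0)
     R1 -= -5/4·R2  ⇒  (0, 1, 0)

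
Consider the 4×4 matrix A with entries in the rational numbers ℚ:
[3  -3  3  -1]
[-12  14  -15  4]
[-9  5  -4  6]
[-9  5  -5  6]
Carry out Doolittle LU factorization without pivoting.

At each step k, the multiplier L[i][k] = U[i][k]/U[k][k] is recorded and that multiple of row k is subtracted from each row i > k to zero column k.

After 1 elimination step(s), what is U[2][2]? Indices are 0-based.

k=0: U[0][0]=3
  eliminate (1,0): mult=-4, new row 1: (0, 2, -3, 0); set L[1][0]=-4
  eliminate (2,0): mult=-3, new row 2: (0, -4, 5, 3); set L[2][0]=-3
  eliminate (3,0): mult=-3, new row 3: (0, -4, 4, 3); set L[3][0]=-3

U[2][2] = 5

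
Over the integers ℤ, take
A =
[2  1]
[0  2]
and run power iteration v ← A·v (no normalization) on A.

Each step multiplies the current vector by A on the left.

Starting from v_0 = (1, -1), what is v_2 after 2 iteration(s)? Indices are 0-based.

v_2 = (0, -4)

v_0 = (1, -1).
v_1 = A·v_0 = (1, -2).
v_2 = A·v_1 = (0, -4).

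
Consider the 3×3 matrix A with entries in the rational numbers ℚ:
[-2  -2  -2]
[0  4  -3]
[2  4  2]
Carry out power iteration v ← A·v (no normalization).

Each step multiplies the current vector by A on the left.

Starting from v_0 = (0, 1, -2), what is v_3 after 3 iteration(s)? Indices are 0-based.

v_3 = (-120, 28, 200)

v_0 = (0, 1, -2).
v_1 = A·v_0 = (2, 10, 0).
v_2 = A·v_1 = (-24, 40, 44).
v_3 = A·v_2 = (-120, 28, 200).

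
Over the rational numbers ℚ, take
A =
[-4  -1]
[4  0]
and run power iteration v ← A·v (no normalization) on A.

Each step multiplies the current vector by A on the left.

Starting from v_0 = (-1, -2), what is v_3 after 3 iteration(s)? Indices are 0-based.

v_3 = (56, -80)

v_0 = (-1, -2).
v_1 = A·v_0 = (6, -4).
v_2 = A·v_1 = (-20, 24).
v_3 = A·v_2 = (56, -80).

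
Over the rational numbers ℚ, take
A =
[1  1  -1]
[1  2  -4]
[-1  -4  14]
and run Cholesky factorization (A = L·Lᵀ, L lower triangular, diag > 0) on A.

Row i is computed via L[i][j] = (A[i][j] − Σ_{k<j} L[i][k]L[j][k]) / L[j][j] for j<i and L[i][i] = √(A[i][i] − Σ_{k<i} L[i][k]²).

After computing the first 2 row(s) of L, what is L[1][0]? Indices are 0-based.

L[1][0] = 1

Step 1: L[0][0] = √(1) = 1.
  L[1][0] = (1) / L[0][0] = 1.
Step 2: L[1][1] = √(1) = 1.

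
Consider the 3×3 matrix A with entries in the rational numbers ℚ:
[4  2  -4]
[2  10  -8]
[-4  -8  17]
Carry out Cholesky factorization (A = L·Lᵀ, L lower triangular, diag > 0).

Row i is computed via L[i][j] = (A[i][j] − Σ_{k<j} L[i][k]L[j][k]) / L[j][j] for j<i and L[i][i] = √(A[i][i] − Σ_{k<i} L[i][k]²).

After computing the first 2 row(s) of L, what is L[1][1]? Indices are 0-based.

L[1][1] = 3

Step 1: L[0][0] = √(4) = 2.
  L[1][0] = (2) / L[0][0] = 1.
Step 2: L[1][1] = √(9) = 3.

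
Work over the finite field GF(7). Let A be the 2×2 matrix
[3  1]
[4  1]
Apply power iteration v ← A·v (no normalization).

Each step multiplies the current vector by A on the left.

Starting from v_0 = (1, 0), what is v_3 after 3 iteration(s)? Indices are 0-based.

v_0 = (1, 0).
v_1 = A·v_0 = (3, 4).
v_2 = A·v_1 = (6, 2).
v_3 = A·v_2 = (6, 5).

v_3 = (6, 5)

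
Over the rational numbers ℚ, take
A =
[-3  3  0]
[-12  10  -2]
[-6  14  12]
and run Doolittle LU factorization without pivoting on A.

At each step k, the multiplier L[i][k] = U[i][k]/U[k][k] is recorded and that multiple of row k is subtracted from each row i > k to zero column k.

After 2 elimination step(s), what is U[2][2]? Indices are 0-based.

[col 0] pivot -3
  R1 -= 4*R0 → (0, -2, -2)  (L[1][0] := 4)
  R2 -= 2*R0 → (0, 8, 12)  (L[2][0] := 2)
[col 1] pivot -2
  R2 -= -4*R1 → (0, 0, 4)  (L[2][1] := -4)

U[2][2] = 4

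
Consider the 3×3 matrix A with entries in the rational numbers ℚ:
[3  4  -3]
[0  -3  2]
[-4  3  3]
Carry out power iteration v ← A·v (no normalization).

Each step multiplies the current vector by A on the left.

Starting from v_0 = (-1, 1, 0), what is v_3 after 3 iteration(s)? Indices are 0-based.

v_0 = (-1, 1, 0).
v_1 = A·v_0 = (1, -3, 7).
v_2 = A·v_1 = (-30, 23, 8).
v_3 = A·v_2 = (-22, -53, 213).

v_3 = (-22, -53, 213)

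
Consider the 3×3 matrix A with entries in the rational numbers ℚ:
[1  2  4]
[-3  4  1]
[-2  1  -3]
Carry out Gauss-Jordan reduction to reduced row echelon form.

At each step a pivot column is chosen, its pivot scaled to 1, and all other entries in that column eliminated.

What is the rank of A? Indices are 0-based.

rank = 3

pivot(0,0)=1: scale R0 → (1, 2, 4)
  clear (1,0): R1 −= (-3)R0 → (0, 10, 13)
  clear (2,0): R2 −= (-2)R0 → (0, 5, 5)
pivot(1,1)=10: scale R1 → (0, 1, 13/10)
  clear (0,1): R0 −= (2)R1 → (1, 0, 7/5)
  clear (2,1): R2 −= (5)R1 → (0, 0, -3/2)
pivot(2,2)=-3/2: scale R2 → (0, 0, 1)
  clear (0,2): R0 −= (7/5)R2 → (1, 0, 0)
  clear (1,2): R1 −= (13/10)R2 → (0, 1, 0)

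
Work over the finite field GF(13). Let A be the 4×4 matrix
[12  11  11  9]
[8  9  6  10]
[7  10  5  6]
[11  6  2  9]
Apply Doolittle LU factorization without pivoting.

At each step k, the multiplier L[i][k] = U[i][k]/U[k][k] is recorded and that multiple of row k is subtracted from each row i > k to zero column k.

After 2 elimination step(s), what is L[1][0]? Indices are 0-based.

Step 1: pivot at (0,0) is 12.
  row1 ← row1 − (5)·row0  ⇒  L[1][0]=5, U row1=(0, 6, 3, 4)
  row2 ← row2 − (6)·row0  ⇒  L[2][0]=6, U row2=(0, 9, 4, 4)
  row3 ← row3 − (2)·row0  ⇒  L[3][0]=2, U row3=(0, 10, 6, 4)
Step 2: pivot at (1,1) is 6.
  row2 ← row2 − (8)·row1  ⇒  L[2][1]=8, U row2=(0, 0, 6, 11)
  row3 ← row3 − (6)·row1  ⇒  L[3][1]=6, U row3=(0, 0, 1, 6)

L[1][0] = 5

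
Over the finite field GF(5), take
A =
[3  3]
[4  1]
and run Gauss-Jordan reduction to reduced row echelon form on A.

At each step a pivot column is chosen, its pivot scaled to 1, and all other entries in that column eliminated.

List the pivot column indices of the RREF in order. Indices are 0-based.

[1] R0 /= 3  ⇒  (1, 1)
     R1 -= 4·R0  ⇒  (0, 2)
[2] R1 /= 2  ⇒  (0, 1)
     R0 -= 1·R1  ⇒  (1, 0)

pivot columns: 0, 1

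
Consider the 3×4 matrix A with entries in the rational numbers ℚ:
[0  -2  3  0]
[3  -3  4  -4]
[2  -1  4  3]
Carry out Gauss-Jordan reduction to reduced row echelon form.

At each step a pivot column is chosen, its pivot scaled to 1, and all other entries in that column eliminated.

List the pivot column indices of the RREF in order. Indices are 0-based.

[1] R0 <-> R1
[1] R0 /= 3  ⇒  (1, -1, 4/3, -4/3)
     R2 -= 2·R0  ⇒  (0, 1, 4/3, 17/3)
[2] R1 /= -2  ⇒  (0, 1, -3/2, 0)
     R0 -= -1·R1  ⇒  (1, 0, -1/6, -4/3)
     R2 -= 1·R1  ⇒  (0, 0, 17/6, 17/3)
[3] R2 /= 17/6  ⇒  (0, 0, 1, 2)
     R0 -= -1/6·R2  ⇒  (1, 0, 0, -1)
     R1 -= -3/2·R2  ⇒  (0, 1, 0, 3)

pivot columns: 0, 1, 2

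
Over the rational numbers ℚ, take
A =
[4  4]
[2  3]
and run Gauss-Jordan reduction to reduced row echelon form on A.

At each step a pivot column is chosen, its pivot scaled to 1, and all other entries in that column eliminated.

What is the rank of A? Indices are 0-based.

rank = 2

step 1: normalize row 0 (÷4) = (1, 1)
  row 1: subtract 2×row0 = (0, 1)
step 2: normalize row 1 (÷1) = (0, 1)
  row 0: subtract 1×row1 = (1, 0)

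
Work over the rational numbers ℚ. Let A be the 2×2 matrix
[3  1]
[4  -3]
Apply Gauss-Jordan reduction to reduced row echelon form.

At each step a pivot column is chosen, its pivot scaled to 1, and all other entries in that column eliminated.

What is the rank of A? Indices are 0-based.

rank = 2

pivot(0,0)=3: scale R0 → (1, 1/3)
  clear (1,0): R1 −= (4)R0 → (0, -13/3)
pivot(1,1)=-13/3: scale R1 → (0, 1)
  clear (0,1): R0 −= (1/3)R1 → (1, 0)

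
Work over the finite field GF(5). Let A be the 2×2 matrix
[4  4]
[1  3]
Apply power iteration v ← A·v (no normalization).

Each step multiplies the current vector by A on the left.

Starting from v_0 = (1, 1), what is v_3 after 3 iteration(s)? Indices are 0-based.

v_3 = (2, 3)

v_0 = (1, 1).
v_1 = A·v_0 = (3, 4).
v_2 = A·v_1 = (3, 0).
v_3 = A·v_2 = (2, 3).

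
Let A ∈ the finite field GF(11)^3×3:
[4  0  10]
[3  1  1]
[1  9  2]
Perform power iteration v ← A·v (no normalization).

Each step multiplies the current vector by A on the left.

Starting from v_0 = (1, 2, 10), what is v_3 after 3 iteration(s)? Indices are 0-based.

v_3 = (3, 10, 4)

v_0 = (1, 2, 10).
v_1 = A·v_0 = (5, 4, 6).
v_2 = A·v_1 = (3, 3, 9).
v_3 = A·v_2 = (3, 10, 4).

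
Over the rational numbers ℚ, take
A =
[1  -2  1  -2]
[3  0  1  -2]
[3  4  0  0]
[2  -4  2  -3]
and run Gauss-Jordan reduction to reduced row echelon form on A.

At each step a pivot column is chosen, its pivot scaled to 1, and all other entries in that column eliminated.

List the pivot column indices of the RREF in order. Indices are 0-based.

step 1: normalize row 0 (÷1) = (1, -2, 1, -2)
  row 1: subtract 3×row0 = (0, 6, -2, 4)
  row 2: subtract 3×row0 = (0, 10, -3, 6)
  row 3: subtract 2×row0 = (0, 0, 0, 1)
step 2: normalize row 1 (÷6) = (0, 1, -1/3, 2/3)
  row 0: subtract -2×row1 = (1, 0, 1/3, -2/3)
  row 2: subtract 10×row1 = (0, 0, 1/3, -2/3)
step 3: normalize row 2 (÷1/3) = (0, 0, 1, -2)
  row 0: subtract 1/3×row2 = (1, 0, 0, 0)
  row 1: subtract -1/3×row2 = (0, 1, 0, 0)
step 4: normalize row 3 (÷1) = (0, 0, 0, 1)
  row 2: subtract -2×row3 = (0, 0, 1, 0)

pivot columns: 0, 1, 2, 3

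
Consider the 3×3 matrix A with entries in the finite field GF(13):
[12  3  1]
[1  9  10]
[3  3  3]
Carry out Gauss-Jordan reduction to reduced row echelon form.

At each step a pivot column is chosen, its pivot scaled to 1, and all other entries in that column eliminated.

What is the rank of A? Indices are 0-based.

[1] R0 /= 12  ⇒  (1, 10, 12)
     R1 -= 1·R0  ⇒  (0, 12, 11)
     R2 -= 3·R0  ⇒  (0, 12, 6)
[2] R1 /= 12  ⇒  (0, 1, 2)
     R0 -= 10·R1  ⇒  (1, 0, 5)
     R2 -= 12·R1  ⇒  (0, 0, 8)
[3] R2 /= 8  ⇒  (0, 0, 1)
     R0 -= 5·R2  ⇒  (1, 0, 0)
     R1 -= 2·R2  ⇒  (0, 1, 0)

rank = 3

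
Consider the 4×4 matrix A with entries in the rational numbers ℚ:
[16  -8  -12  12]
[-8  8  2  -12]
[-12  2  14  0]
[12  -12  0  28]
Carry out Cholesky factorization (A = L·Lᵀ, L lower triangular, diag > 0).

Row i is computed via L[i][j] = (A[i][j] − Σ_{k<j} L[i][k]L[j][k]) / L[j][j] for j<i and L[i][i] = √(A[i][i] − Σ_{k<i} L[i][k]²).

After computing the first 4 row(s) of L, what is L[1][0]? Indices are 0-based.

Step 1: L[0][0] = √(16) = 4.
  L[1][0] = (-8) / L[0][0] = -2.
Step 2: L[1][1] = √(4) = 2.
  L[2][0] = (-12) / L[0][0] = -3.
  L[2][1] = (-4) / L[1][1] = -2.
Step 3: L[2][2] = √(1) = 1.
  L[3][0] = (12) / L[0][0] = 3.
  L[3][1] = (-6) / L[1][1] = -3.
  L[3][2] = (3) / L[2][2] = 3.
Step 4: L[3][3] = √(1) = 1.

L[1][0] = -2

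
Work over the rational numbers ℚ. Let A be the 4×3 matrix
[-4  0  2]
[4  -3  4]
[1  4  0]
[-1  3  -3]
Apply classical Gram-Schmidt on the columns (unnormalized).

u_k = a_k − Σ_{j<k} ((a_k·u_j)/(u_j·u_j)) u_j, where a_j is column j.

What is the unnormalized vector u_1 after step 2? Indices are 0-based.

Step 1: u_0 = a_0 = (-4, 4, 1, -1).
Step 2: u_1 = a_1 − (-11/34)·u_0 = (-22/17, -29/17, 147/34, 91/34).

u_1 = (-22/17, -29/17, 147/34, 91/34)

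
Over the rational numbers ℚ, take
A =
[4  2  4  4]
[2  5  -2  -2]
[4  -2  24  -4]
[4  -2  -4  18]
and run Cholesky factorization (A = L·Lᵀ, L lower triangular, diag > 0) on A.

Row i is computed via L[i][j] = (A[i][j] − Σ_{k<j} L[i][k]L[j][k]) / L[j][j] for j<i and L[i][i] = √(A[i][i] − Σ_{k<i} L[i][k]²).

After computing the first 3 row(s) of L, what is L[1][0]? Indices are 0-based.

L[1][0] = 1

Step 1: L[0][0] = √(4) = 2.
  L[1][0] = (2) / L[0][0] = 1.
Step 2: L[1][1] = √(4) = 2.
  L[2][0] = (4) / L[0][0] = 2.
  L[2][1] = (-4) / L[1][1] = -2.
Step 3: L[2][2] = √(16) = 4.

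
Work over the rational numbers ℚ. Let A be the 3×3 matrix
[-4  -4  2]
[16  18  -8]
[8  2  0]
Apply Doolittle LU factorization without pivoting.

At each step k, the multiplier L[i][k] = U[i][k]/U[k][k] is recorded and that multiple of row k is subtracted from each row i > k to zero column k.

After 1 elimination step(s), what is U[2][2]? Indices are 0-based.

U[2][2] = 4

Step 1: pivot at (0,0) is -4.
  row1 ← row1 − (-4)·row0  ⇒  L[1][0]=-4, U row1=(0, 2, 0)
  row2 ← row2 − (-2)·row0  ⇒  L[2][0]=-2, U row2=(0, -6, 4)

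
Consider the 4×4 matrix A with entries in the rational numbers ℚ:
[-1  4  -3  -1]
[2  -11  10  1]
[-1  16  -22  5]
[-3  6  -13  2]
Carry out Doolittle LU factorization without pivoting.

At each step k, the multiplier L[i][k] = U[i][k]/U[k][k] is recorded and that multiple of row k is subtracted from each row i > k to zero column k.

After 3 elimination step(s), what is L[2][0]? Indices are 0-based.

[col 0] pivot -1
  R1 -= -2*R0 → (0, -3, 4, -1)  (L[1][0] := -2)
  R2 -= 1*R0 → (0, 12, -19, 6)  (L[2][0] := 1)
  R3 -= 3*R0 → (0, -6, -4, 5)  (L[3][0] := 3)
[col 1] pivot -3
  R2 -= -4*R1 → (0, 0, -3, 2)  (L[2][1] := -4)
  R3 -= 2*R1 → (0, 0, -12, 7)  (L[3][1] := 2)
[col 2] pivot -3
  R3 -= 4*R2 → (0, 0, 0, -1)  (L[3][2] := 4)

L[2][0] = 1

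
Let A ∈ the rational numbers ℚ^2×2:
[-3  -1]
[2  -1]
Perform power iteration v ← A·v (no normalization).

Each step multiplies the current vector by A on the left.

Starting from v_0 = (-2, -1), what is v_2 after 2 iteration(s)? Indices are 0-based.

v_0 = (-2, -1).
v_1 = A·v_0 = (7, -3).
v_2 = A·v_1 = (-18, 17).

v_2 = (-18, 17)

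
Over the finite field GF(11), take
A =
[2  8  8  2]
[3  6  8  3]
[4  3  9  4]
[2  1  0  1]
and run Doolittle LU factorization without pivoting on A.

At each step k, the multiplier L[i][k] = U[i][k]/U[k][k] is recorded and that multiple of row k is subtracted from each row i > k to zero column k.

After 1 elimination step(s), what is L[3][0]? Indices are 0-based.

[col 0] pivot 2
  R1 -= 7*R0 → (0, 5, 7, 0)  (L[1][0] := 7)
  R2 -= 2*R0 → (0, 9, 4, 0)  (L[2][0] := 2)
  R3 -= 1*R0 → (0, 4, 3, 10)  (L[3][0] := 1)

L[3][0] = 1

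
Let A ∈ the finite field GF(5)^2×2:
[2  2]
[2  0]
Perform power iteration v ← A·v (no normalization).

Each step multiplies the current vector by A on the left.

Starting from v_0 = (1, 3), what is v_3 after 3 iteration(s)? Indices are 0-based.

v_3 = (2, 0)

v_0 = (1, 3).
v_1 = A·v_0 = (3, 2).
v_2 = A·v_1 = (0, 1).
v_3 = A·v_2 = (2, 0).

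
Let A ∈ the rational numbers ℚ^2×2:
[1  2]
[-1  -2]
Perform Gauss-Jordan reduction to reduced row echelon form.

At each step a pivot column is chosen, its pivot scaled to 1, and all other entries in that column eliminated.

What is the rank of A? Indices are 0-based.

rank = 1

step 1: normalize row 0 (÷1) = (1, 2)
  row 1: subtract -1×row0 = (0, 0)
skip col 1 (zero from row 1)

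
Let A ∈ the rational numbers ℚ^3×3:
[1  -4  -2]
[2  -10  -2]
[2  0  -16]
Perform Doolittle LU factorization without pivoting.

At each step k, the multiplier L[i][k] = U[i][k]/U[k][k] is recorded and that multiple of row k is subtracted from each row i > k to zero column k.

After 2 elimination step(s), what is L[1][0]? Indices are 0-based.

[col 0] pivot 1
  R1 -= 2*R0 → (0, -2, 2)  (L[1][0] := 2)
  R2 -= 2*R0 → (0, 8, -12)  (L[2][0] := 2)
[col 1] pivot -2
  R2 -= -4*R1 → (0, 0, -4)  (L[2][1] := -4)

L[1][0] = 2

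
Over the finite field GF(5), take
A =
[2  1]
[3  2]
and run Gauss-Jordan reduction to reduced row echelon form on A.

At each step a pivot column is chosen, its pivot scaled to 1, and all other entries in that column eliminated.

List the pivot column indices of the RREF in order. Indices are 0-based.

[1] R0 /= 2  ⇒  (1, 3)
     R1 -= 3·R0  ⇒  (0, 3)
[2] R1 /= 3  ⇒  (0, 1)
     R0 -= 3·R1  ⇒  (1, 0)

pivot columns: 0, 1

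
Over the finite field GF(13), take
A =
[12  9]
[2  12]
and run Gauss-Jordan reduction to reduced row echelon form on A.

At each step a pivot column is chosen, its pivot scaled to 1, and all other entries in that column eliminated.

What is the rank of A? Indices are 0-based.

rank = 2

[1] R0 /= 12  ⇒  (1, 4)
     R1 -= 2·R0  ⇒  (0, 4)
[2] R1 /= 4  ⇒  (0, 1)
     R0 -= 4·R1  ⇒  (1, 0)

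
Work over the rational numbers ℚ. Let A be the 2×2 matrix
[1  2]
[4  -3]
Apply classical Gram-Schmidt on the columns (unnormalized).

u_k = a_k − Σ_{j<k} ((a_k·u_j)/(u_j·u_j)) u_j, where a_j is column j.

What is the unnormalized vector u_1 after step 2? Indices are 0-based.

Step 1: u_0 = a_0 = (1, 4).
Step 2: u_1 = a_1 − (-10/17)·u_0 = (44/17, -11/17).

u_1 = (44/17, -11/17)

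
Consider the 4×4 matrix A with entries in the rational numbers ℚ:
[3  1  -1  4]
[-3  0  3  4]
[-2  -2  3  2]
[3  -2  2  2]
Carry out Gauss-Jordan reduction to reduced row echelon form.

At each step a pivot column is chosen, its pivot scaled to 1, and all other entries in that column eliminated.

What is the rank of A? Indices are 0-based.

rank = 4

pivot(0,0)=3: scale R0 → (1, 1/3, -1/3, 4/3)
  clear (1,0): R1 −= (-3)R0 → (0, 1, 2, 8)
  clear (2,0): R2 −= (-2)R0 → (0, -4/3, 7/3, 14/3)
  clear (3,0): R3 −= (3)R0 → (0, -3, 3, -2)
pivot(1,1)=1: scale R1 → (0, 1, 2, 8)
  clear (0,1): R0 −= (1/3)R1 → (1, 0, -1, -4/3)
  clear (2,1): R2 −= (-4/3)R1 → (0, 0, 5, 46/3)
  clear (3,1): R3 −= (-3)R1 → (0, 0, 9, 22)
pivot(2,2)=5: scale R2 → (0, 0, 1, 46/15)
  clear (0,2): R0 −= (-1)R2 → (1, 0, 0, 26/15)
  clear (1,2): R1 −= (2)R2 → (0, 1, 0, 28/15)
  clear (3,2): R3 −= (9)R2 → (0, 0, 0, -28/5)
pivot(3,3)=-28/5: scale R3 → (0, 0, 0, 1)
  clear (0,3): R0 −= (26/15)R3 → (1, 0, 0, 0)
  clear (1,3): R1 −= (28/15)R3 → (0, 1, 0, 0)
  clear (2,3): R2 −= (46/15)R3 → (0, 0, 1, 0)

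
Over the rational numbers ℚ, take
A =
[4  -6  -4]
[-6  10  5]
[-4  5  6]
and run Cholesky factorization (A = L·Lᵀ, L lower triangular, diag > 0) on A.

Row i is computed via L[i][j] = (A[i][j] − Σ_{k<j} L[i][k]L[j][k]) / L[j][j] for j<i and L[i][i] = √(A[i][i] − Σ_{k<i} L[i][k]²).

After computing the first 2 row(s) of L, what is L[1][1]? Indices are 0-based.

Step 1: L[0][0] = √(4) = 2.
  L[1][0] = (-6) / L[0][0] = -3.
Step 2: L[1][1] = √(1) = 1.

L[1][1] = 1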